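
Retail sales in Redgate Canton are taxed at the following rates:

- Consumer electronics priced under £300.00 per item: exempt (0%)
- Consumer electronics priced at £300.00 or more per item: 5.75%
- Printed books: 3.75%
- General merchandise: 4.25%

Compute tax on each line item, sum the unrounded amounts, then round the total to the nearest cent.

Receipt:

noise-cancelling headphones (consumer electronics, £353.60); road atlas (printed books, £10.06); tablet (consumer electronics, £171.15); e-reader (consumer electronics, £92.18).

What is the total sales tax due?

£20.71

Noise-cancelling headphones £353.60: consumer electronics, £300.00 or more → 5.75% → £20.332
Road atlas £10.06: printed books → 3.75% → £0.37725
Tablet £171.15: consumer electronics, under £300.00 → 0% → £0.00
E-reader £92.18: consumer electronics, under £300.00 → 0% → £0.00
Unrounded tax sum = £20.70925 → £20.71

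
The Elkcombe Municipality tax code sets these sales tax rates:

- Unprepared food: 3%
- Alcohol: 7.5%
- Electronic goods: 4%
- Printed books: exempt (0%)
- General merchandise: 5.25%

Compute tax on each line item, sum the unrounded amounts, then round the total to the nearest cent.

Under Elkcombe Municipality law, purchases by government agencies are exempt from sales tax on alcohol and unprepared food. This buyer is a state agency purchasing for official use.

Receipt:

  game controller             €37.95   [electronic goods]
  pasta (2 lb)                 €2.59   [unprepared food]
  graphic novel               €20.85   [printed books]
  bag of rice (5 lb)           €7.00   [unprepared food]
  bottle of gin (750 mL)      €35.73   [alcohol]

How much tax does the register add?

€1.52

Game controller €37.95: electronic goods → 4% → €1.518
Pasta (2 lb) €2.59: unprepared food, buyer-exempt → 0% → €0.00
Graphic novel €20.85: printed books → 0% → €0.00
Bag of rice (5 lb) €7.00: unprepared food, buyer-exempt → 0% → €0.00
Bottle of gin (750 mL) €35.73: alcohol, buyer-exempt → 0% → €0.00
Unrounded tax sum = €1.518 → €1.52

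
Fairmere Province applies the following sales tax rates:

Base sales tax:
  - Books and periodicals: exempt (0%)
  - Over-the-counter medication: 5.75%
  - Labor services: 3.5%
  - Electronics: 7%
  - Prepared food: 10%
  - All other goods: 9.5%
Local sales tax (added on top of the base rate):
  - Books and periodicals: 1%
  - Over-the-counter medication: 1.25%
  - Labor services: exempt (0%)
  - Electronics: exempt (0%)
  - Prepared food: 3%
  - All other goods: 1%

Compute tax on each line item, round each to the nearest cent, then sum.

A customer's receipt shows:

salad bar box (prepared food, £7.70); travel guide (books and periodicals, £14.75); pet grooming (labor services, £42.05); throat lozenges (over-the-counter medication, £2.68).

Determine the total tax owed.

Salad bar box £7.70: prepared food → 10% + 3% local = 13% → £1.00
Travel guide £14.75: books and periodicals → 0% + 1% local = 1% → £0.15
Pet grooming £42.05: labor services → 3.5% + 0% local = 3.5% → £1.47
Throat lozenges £2.68: over-the-counter medication → 5.75% + 1.25% local = 7% → £0.19
Total tax = £1.00 + £0.15 + £1.47 + £0.19 = £2.81

£2.81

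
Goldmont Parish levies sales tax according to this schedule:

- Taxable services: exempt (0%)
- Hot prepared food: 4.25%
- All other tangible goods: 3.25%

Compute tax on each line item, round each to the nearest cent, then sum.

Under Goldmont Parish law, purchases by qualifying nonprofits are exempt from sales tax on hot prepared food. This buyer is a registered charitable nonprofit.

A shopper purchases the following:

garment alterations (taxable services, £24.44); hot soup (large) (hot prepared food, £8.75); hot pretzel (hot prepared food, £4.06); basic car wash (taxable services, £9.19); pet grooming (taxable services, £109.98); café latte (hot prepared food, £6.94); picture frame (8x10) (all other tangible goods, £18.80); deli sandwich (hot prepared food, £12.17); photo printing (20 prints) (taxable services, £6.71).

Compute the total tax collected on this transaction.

Garment alterations £24.44: taxable services → 0% → £0.00
Hot soup (large) £8.75: hot prepared food, buyer-exempt → 0% → £0.00
Hot pretzel £4.06: hot prepared food, buyer-exempt → 0% → £0.00
Basic car wash £9.19: taxable services → 0% → £0.00
Pet grooming £109.98: taxable services → 0% → £0.00
Café latte £6.94: hot prepared food, buyer-exempt → 0% → £0.00
Picture frame (8x10) £18.80: all other tangible goods → 3.25% → £0.61
Deli sandwich £12.17: hot prepared food, buyer-exempt → 0% → £0.00
Photo printing (20 prints) £6.71: taxable services → 0% → £0.00
Total tax = £0.61

£0.61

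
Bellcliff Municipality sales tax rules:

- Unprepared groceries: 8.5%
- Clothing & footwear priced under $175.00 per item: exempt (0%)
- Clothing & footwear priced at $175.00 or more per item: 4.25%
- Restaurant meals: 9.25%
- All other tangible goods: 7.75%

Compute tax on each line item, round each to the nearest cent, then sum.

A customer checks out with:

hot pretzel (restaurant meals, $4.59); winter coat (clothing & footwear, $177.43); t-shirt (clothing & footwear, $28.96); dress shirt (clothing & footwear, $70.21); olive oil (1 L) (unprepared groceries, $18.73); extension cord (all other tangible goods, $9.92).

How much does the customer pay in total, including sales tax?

$320.16

Hot pretzel $4.59: restaurant meals → 9.25% → $0.42
Winter coat $177.43: clothing & footwear, $175.00 or more → 4.25% → $7.54
T-shirt $28.96: clothing & footwear, under $175.00 → 0% → $0.00
Dress shirt $70.21: clothing & footwear, under $175.00 → 0% → $0.00
Olive oil (1 L) $18.73: unprepared groceries → 8.5% → $1.59
Extension cord $9.92: all other tangible goods → 7.75% → $0.77
Subtotal = $309.84; tax = $10.32; total due = $320.16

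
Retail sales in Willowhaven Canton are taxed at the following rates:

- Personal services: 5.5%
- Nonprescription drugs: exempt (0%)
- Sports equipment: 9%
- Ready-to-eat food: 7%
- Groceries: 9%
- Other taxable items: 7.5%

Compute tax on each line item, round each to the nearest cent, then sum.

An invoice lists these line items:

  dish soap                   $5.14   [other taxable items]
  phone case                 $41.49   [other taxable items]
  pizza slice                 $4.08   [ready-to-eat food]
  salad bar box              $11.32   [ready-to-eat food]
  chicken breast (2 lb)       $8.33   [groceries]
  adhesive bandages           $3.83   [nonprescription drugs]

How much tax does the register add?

$5.33

Dish soap $5.14: other taxable items → 7.5% → $0.39
Phone case $41.49: other taxable items → 7.5% → $3.11
Pizza slice $4.08: ready-to-eat food → 7% → $0.29
Salad bar box $11.32: ready-to-eat food → 7% → $0.79
Chicken breast (2 lb) $8.33: groceries → 9% → $0.75
Adhesive bandages $3.83: nonprescription drugs → 0% → $0.00
Total tax = $0.39 + $3.11 + $0.29 + $0.79 + $0.75 = $5.33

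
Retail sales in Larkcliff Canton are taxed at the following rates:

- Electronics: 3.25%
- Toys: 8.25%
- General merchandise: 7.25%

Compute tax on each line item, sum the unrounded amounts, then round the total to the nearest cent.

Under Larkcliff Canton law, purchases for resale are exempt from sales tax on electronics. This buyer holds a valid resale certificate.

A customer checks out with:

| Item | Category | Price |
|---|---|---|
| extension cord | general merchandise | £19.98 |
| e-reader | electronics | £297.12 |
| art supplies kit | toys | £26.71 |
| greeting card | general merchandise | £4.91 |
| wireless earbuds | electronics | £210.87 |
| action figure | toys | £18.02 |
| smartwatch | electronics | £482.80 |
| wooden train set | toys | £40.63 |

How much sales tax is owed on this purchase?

Extension cord £19.98: general merchandise → 7.25% → £1.44855
E-reader £297.12: electronics, buyer-exempt → 0% → £0.00
Art supplies kit £26.71: toys → 8.25% → £2.203575
Greeting card £4.91: general merchandise → 7.25% → £0.355975
Wireless earbuds £210.87: electronics, buyer-exempt → 0% → £0.00
Action figure £18.02: toys → 8.25% → £1.48665
Smartwatch £482.80: electronics, buyer-exempt → 0% → £0.00
Wooden train set £40.63: toys → 8.25% → £3.351975
Unrounded tax sum = £8.846725 → £8.85

£8.85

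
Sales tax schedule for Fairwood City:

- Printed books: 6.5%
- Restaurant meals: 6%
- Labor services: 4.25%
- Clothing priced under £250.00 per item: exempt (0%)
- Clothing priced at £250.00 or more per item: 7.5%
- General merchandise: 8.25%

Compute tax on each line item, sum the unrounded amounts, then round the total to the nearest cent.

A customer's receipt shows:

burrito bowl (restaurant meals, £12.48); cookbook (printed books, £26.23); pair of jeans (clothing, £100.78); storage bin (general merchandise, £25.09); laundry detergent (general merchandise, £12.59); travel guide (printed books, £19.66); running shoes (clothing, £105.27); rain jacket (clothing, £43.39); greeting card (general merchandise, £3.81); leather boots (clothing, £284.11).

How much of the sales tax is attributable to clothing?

£21.31

Pair of jeans £100.78: clothing, under £250.00 → 0% → £0.00
Running shoes £105.27: clothing, under £250.00 → 0% → £0.00
Rain jacket £43.39: clothing, under £250.00 → 0% → £0.00
Leather boots £284.11: clothing, £250.00 or more → 7.5% → £21.30825
Tax on clothing: unrounded sum = £21.30825 → £21.31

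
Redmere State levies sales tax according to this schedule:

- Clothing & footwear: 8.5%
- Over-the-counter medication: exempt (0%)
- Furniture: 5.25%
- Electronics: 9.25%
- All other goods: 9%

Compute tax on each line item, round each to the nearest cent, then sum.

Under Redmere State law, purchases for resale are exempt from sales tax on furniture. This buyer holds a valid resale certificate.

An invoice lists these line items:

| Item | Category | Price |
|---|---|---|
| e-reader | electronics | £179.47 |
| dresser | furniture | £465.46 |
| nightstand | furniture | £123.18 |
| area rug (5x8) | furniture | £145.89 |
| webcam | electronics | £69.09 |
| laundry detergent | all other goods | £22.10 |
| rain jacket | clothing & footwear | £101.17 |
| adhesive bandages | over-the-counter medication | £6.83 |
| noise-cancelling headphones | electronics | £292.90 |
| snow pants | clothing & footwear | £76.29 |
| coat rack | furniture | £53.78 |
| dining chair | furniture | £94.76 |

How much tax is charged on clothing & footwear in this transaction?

Rain jacket £101.17: clothing & footwear → 8.5% → £8.60
Snow pants £76.29: clothing & footwear → 8.5% → £6.48
Tax on clothing & footwear = £8.60 + £6.48 = £15.08

£15.08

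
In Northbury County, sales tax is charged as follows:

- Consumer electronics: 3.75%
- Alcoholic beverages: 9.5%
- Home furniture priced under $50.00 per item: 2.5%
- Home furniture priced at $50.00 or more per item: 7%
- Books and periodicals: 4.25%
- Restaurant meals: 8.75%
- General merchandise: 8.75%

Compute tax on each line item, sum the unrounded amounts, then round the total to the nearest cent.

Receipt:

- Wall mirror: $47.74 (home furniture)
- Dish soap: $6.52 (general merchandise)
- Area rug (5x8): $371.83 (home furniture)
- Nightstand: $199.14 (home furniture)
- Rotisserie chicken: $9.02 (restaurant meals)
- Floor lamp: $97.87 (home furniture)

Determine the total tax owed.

$49.37

Wall mirror $47.74: home furniture, under $50.00 → 2.5% → $1.1935
Dish soap $6.52: general merchandise → 8.75% → $0.5705
Area rug (5x8) $371.83: home furniture, $50.00 or more → 7% → $26.0281
Nightstand $199.14: home furniture, $50.00 or more → 7% → $13.9398
Rotisserie chicken $9.02: restaurant meals → 8.75% → $0.78925
Floor lamp $97.87: home furniture, $50.00 or more → 7% → $6.8509
Unrounded tax sum = $49.37205 → $49.37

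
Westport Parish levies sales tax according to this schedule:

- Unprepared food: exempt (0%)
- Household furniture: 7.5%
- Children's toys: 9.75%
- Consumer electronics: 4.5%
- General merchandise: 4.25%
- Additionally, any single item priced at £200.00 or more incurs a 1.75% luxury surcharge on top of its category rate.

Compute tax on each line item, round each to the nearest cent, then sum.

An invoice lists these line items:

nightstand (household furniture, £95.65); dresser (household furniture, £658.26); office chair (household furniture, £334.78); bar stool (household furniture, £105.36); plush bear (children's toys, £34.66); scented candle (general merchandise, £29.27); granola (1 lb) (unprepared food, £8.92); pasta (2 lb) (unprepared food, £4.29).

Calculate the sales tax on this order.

£111.55

Nightstand £95.65: household furniture → 7.5% → £7.17
Dresser £658.26: household furniture → 7.5% + 1.75% surcharge = 9.25% → £60.89
Office chair £334.78: household furniture → 7.5% + 1.75% surcharge = 9.25% → £30.97
Bar stool £105.36: household furniture → 7.5% → £7.90
Plush bear £34.66: children's toys → 9.75% → £3.38
Scented candle £29.27: general merchandise → 4.25% → £1.24
Granola (1 lb) £8.92: unprepared food → 0% → £0.00
Pasta (2 lb) £4.29: unprepared food → 0% → £0.00
Total tax = £7.17 + £60.89 + £30.97 + £7.90 + £3.38 + £1.24 = £111.55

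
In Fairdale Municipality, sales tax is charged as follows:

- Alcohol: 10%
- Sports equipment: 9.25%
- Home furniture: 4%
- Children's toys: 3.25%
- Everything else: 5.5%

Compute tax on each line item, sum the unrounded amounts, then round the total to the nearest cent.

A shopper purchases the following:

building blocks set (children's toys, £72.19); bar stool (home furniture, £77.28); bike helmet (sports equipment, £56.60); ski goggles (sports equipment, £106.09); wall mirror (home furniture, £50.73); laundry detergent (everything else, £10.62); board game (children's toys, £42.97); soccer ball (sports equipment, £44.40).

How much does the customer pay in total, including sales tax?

Building blocks set £72.19: children's toys → 3.25% → £2.346175
Bar stool £77.28: home furniture → 4% → £3.0912
Bike helmet £56.60: sports equipment → 9.25% → £5.2355
Ski goggles £106.09: sports equipment → 9.25% → £9.813325
Wall mirror £50.73: home furniture → 4% → £2.0292
Laundry detergent £10.62: everything else → 5.5% → £0.5841
Board game £42.97: children's toys → 3.25% → £1.396525
Soccer ball £44.40: sports equipment → 9.25% → £4.107
Subtotal = £460.88; unrounded tax = £28.603025 → £28.60; total due = £489.48

£489.48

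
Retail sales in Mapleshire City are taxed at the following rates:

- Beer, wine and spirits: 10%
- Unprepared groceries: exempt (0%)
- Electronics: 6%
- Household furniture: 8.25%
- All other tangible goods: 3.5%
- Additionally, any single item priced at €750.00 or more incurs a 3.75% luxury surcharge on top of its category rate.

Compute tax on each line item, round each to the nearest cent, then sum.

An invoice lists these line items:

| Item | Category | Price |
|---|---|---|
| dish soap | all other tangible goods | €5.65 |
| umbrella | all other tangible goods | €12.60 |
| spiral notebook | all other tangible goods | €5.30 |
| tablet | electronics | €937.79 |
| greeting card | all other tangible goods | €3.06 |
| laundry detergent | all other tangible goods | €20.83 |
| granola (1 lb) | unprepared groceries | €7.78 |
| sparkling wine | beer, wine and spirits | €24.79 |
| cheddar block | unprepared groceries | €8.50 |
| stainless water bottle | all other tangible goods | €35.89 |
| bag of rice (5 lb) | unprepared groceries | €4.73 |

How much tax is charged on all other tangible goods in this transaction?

€2.93

Dish soap €5.65: all other tangible goods → 3.5% → €0.20
Umbrella €12.60: all other tangible goods → 3.5% → €0.44
Spiral notebook €5.30: all other tangible goods → 3.5% → €0.19
Greeting card €3.06: all other tangible goods → 3.5% → €0.11
Laundry detergent €20.83: all other tangible goods → 3.5% → €0.73
Stainless water bottle €35.89: all other tangible goods → 3.5% → €1.26
Tax on all other tangible goods = €0.20 + €0.44 + €0.19 + €0.11 + €0.73 + €1.26 = €2.93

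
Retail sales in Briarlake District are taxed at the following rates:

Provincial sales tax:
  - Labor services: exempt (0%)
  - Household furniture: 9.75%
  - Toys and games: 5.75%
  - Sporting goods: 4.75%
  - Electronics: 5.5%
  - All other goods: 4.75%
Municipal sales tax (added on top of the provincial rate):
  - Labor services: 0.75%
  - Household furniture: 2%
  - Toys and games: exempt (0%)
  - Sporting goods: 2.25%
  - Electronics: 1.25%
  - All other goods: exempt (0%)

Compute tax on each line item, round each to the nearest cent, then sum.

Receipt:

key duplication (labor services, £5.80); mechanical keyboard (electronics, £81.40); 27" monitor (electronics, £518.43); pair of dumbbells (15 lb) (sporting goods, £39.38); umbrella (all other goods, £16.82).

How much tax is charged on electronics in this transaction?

£40.48

Mechanical keyboard £81.40: electronics → 5.5% + 1.25% municipal = 6.75% → £5.49
27" monitor £518.43: electronics → 5.5% + 1.25% municipal = 6.75% → £34.99
Tax on electronics = £5.49 + £34.99 = £40.48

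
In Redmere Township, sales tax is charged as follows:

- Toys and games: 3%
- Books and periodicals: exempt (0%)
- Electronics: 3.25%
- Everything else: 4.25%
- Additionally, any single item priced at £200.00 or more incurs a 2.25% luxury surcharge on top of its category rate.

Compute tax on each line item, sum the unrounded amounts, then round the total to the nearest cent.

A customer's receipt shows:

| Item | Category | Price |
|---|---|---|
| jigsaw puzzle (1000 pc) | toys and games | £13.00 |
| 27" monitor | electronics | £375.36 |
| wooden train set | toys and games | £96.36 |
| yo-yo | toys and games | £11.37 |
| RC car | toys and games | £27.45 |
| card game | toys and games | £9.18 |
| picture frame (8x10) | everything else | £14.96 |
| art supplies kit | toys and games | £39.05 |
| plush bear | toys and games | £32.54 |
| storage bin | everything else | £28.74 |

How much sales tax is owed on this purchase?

Jigsaw puzzle (1000 pc) £13.00: toys and games → 3% → £0.39
27" monitor £375.36: electronics → 3.25% + 2.25% surcharge = 5.5% → £20.6448
Wooden train set £96.36: toys and games → 3% → £2.8908
Yo-yo £11.37: toys and games → 3% → £0.3411
RC car £27.45: toys and games → 3% → £0.8235
Card game £9.18: toys and games → 3% → £0.2754
Picture frame (8x10) £14.96: everything else → 4.25% → £0.6358
Art supplies kit £39.05: toys and games → 3% → £1.1715
Plush bear £32.54: toys and games → 3% → £0.9762
Storage bin £28.74: everything else → 4.25% → £1.22145
Unrounded tax sum = £29.37055 → £29.37

£29.37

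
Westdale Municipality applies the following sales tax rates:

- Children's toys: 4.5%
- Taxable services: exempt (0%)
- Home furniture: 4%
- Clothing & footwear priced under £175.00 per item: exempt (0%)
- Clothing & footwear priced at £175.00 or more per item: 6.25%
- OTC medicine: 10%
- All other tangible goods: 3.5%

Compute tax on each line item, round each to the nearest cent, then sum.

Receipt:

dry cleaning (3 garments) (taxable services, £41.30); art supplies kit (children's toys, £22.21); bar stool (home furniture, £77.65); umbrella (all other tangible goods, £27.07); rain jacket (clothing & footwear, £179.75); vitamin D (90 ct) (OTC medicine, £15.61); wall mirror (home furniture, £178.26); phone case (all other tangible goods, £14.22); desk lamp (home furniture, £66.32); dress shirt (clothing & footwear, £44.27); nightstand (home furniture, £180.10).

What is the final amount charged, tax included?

£882.09

Dry cleaning (3 garments) £41.30: taxable services → 0% → £0.00
Art supplies kit £22.21: children's toys → 4.5% → £1.00
Bar stool £77.65: home furniture → 4% → £3.11
Umbrella £27.07: all other tangible goods → 3.5% → £0.95
Rain jacket £179.75: clothing & footwear, £175.00 or more → 6.25% → £11.23
Vitamin D (90 ct) £15.61: OTC medicine → 10% → £1.56
Wall mirror £178.26: home furniture → 4% → £7.13
Phone case £14.22: all other tangible goods → 3.5% → £0.50
Desk lamp £66.32: home furniture → 4% → £2.65
Dress shirt £44.27: clothing & footwear, under £175.00 → 0% → £0.00
Nightstand £180.10: home furniture → 4% → £7.20
Subtotal = £846.76; tax = £35.33; total due = £882.09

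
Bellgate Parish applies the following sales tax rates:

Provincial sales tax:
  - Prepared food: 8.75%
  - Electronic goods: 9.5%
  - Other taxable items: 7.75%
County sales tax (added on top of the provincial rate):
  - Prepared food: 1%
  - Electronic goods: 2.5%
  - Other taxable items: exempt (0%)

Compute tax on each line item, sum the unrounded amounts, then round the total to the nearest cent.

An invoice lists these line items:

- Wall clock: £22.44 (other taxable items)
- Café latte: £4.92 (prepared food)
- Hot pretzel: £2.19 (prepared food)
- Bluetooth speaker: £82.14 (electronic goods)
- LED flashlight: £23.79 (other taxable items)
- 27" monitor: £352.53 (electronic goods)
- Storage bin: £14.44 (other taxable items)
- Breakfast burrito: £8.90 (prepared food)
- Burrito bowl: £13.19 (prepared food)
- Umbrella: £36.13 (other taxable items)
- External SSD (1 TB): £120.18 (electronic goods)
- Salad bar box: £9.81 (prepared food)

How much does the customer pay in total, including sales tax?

£768.55

Wall clock £22.44: other taxable items → 7.75% + 0% county = 7.75% → £1.7391
Café latte £4.92: prepared food → 8.75% + 1% county = 9.75% → £0.4797
Hot pretzel £2.19: prepared food → 8.75% + 1% county = 9.75% → £0.213525
Bluetooth speaker £82.14: electronic goods → 9.5% + 2.5% county = 12% → £9.8568
LED flashlight £23.79: other taxable items → 7.75% + 0% county = 7.75% → £1.843725
27" monitor £352.53: electronic goods → 9.5% + 2.5% county = 12% → £42.3036
Storage bin £14.44: other taxable items → 7.75% + 0% county = 7.75% → £1.1191
Breakfast burrito £8.90: prepared food → 8.75% + 1% county = 9.75% → £0.86775
Burrito bowl £13.19: prepared food → 8.75% + 1% county = 9.75% → £1.286025
Umbrella £36.13: other taxable items → 7.75% + 0% county = 7.75% → £2.800075
External SSD (1 TB) £120.18: electronic goods → 9.5% + 2.5% county = 12% → £14.4216
Salad bar box £9.81: prepared food → 8.75% + 1% county = 9.75% → £0.956475
Subtotal = £690.66; unrounded tax = £77.887475 → £77.89; total due = £768.55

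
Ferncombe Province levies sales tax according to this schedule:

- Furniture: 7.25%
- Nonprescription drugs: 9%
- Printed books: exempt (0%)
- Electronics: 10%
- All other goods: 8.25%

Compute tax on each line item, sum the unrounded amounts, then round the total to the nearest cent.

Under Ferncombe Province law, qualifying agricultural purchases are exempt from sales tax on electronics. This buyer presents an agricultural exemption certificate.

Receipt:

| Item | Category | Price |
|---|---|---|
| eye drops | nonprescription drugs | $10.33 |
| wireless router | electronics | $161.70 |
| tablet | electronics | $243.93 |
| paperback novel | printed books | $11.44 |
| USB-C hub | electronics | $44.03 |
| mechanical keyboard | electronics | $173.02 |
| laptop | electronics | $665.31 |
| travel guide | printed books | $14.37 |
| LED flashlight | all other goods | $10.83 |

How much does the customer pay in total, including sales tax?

$1336.78

Eye drops $10.33: nonprescription drugs → 9% → $0.9297
Wireless router $161.70: electronics, buyer-exempt → 0% → $0.00
Tablet $243.93: electronics, buyer-exempt → 0% → $0.00
Paperback novel $11.44: printed books → 0% → $0.00
USB-C hub $44.03: electronics, buyer-exempt → 0% → $0.00
Mechanical keyboard $173.02: electronics, buyer-exempt → 0% → $0.00
Laptop $665.31: electronics, buyer-exempt → 0% → $0.00
Travel guide $14.37: printed books → 0% → $0.00
LED flashlight $10.83: all other goods → 8.25% → $0.893475
Subtotal = $1334.96; unrounded tax = $1.823175 → $1.82; total due = $1336.78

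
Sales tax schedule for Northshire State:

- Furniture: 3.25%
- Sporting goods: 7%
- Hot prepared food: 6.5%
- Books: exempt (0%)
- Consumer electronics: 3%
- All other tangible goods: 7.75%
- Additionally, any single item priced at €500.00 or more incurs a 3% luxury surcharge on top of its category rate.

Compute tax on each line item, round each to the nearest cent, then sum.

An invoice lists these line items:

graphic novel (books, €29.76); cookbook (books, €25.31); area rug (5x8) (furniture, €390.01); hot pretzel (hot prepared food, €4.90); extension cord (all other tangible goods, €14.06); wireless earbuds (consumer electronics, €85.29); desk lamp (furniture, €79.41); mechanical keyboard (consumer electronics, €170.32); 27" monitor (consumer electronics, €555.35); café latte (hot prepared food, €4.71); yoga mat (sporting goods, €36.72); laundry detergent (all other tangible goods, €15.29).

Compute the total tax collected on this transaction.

Graphic novel €29.76: books → 0% → €0.00
Cookbook €25.31: books → 0% → €0.00
Area rug (5x8) €390.01: furniture → 3.25% → €12.68
Hot pretzel €4.90: hot prepared food → 6.5% → €0.32
Extension cord €14.06: all other tangible goods → 7.75% → €1.09
Wireless earbuds €85.29: consumer electronics → 3% → €2.56
Desk lamp €79.41: furniture → 3.25% → €2.58
Mechanical keyboard €170.32: consumer electronics → 3% → €5.11
27" monitor €555.35: consumer electronics → 3% + 3% surcharge = 6% → €33.32
Café latte €4.71: hot prepared food → 6.5% → €0.31
Yoga mat €36.72: sporting goods → 7% → €2.57
Laundry detergent €15.29: all other tangible goods → 7.75% → €1.18
Total tax = €12.68 + €0.32 + €1.09 + €2.56 + €2.58 + €5.11 + €33.32 + €0.31 + €2.57 + €1.18 = €61.72

€61.72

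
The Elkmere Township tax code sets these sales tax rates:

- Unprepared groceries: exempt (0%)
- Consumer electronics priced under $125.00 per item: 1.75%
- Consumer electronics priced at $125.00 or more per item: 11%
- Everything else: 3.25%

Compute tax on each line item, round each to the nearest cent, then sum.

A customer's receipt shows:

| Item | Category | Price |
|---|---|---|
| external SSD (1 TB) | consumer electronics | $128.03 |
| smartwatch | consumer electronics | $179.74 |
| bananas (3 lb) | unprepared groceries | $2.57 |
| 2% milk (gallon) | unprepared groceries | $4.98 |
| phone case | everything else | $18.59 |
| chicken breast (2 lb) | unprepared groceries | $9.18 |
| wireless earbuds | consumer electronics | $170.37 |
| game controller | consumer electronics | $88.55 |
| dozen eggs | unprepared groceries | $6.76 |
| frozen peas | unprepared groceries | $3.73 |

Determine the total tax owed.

$54.74

External SSD (1 TB) $128.03: consumer electronics, $125.00 or more → 11% → $14.08
Smartwatch $179.74: consumer electronics, $125.00 or more → 11% → $19.77
Bananas (3 lb) $2.57: unprepared groceries → 0% → $0.00
2% milk (gallon) $4.98: unprepared groceries → 0% → $0.00
Phone case $18.59: everything else → 3.25% → $0.60
Chicken breast (2 lb) $9.18: unprepared groceries → 0% → $0.00
Wireless earbuds $170.37: consumer electronics, $125.00 or more → 11% → $18.74
Game controller $88.55: consumer electronics, under $125.00 → 1.75% → $1.55
Dozen eggs $6.76: unprepared groceries → 0% → $0.00
Frozen peas $3.73: unprepared groceries → 0% → $0.00
Total tax = $14.08 + $19.77 + $0.60 + $18.74 + $1.55 = $54.74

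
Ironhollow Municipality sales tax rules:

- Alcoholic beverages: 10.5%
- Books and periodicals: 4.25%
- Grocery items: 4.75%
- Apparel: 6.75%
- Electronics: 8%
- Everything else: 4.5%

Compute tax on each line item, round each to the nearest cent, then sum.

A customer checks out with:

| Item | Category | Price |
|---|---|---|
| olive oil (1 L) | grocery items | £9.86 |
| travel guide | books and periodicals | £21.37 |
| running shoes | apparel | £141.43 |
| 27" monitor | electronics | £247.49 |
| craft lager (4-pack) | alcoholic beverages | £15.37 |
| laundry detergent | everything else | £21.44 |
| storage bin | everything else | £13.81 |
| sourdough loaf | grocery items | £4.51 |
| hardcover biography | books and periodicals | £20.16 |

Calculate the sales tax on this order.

£34.99

Olive oil (1 L) £9.86: grocery items → 4.75% → £0.47
Travel guide £21.37: books and periodicals → 4.25% → £0.91
Running shoes £141.43: apparel → 6.75% → £9.55
27" monitor £247.49: electronics → 8% → £19.80
Craft lager (4-pack) £15.37: alcoholic beverages → 10.5% → £1.61
Laundry detergent £21.44: everything else → 4.5% → £0.96
Storage bin £13.81: everything else → 4.5% → £0.62
Sourdough loaf £4.51: grocery items → 4.75% → £0.21
Hardcover biography £20.16: books and periodicals → 4.25% → £0.86
Total tax = £0.47 + £0.91 + £9.55 + £19.80 + £1.61 + £0.96 + £0.62 + £0.21 + £0.86 = £34.99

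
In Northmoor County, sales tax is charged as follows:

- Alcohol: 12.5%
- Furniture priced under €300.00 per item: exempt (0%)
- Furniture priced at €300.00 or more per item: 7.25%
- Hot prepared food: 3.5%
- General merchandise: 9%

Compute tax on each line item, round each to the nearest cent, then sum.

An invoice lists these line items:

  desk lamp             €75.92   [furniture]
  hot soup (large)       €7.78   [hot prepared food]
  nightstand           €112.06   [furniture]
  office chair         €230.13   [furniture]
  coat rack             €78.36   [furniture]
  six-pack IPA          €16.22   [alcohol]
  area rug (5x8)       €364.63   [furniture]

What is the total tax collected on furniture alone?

Desk lamp €75.92: furniture, under €300.00 → 0% → €0.00
Nightstand €112.06: furniture, under €300.00 → 0% → €0.00
Office chair €230.13: furniture, under €300.00 → 0% → €0.00
Coat rack €78.36: furniture, under €300.00 → 0% → €0.00
Area rug (5x8) €364.63: furniture, €300.00 or more → 7.25% → €26.44
Tax on furniture = €0.00 + €0.00 + €0.00 + €0.00 + €26.44 = €26.44

€26.44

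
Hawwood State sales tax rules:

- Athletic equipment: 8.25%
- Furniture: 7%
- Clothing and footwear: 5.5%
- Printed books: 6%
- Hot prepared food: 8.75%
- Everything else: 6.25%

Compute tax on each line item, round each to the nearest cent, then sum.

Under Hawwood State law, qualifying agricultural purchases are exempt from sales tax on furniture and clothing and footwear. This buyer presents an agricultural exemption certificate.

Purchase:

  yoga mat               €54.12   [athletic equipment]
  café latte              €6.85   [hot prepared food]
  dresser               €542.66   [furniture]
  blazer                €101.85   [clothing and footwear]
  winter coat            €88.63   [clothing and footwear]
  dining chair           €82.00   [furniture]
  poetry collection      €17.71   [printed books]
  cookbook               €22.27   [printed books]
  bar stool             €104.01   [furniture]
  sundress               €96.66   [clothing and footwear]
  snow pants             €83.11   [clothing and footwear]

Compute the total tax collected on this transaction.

€7.46

Yoga mat €54.12: athletic equipment → 8.25% → €4.46
Café latte €6.85: hot prepared food → 8.75% → €0.60
Dresser €542.66: furniture, buyer-exempt → 0% → €0.00
Blazer €101.85: clothing and footwear, buyer-exempt → 0% → €0.00
Winter coat €88.63: clothing and footwear, buyer-exempt → 0% → €0.00
Dining chair €82.00: furniture, buyer-exempt → 0% → €0.00
Poetry collection €17.71: printed books → 6% → €1.06
Cookbook €22.27: printed books → 6% → €1.34
Bar stool €104.01: furniture, buyer-exempt → 0% → €0.00
Sundress €96.66: clothing and footwear, buyer-exempt → 0% → €0.00
Snow pants €83.11: clothing and footwear, buyer-exempt → 0% → €0.00
Total tax = €4.46 + €0.60 + €1.06 + €1.34 = €7.46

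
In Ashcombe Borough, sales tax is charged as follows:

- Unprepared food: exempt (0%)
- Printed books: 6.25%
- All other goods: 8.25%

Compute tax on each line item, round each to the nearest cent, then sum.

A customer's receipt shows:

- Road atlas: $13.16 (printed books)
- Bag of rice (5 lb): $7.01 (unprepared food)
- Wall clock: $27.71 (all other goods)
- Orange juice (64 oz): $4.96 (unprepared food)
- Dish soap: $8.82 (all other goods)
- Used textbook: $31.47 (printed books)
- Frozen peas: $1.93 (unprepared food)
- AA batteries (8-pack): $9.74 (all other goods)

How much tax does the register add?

$6.61

Road atlas $13.16: printed books → 6.25% → $0.82
Bag of rice (5 lb) $7.01: unprepared food → 0% → $0.00
Wall clock $27.71: all other goods → 8.25% → $2.29
Orange juice (64 oz) $4.96: unprepared food → 0% → $0.00
Dish soap $8.82: all other goods → 8.25% → $0.73
Used textbook $31.47: printed books → 6.25% → $1.97
Frozen peas $1.93: unprepared food → 0% → $0.00
AA batteries (8-pack) $9.74: all other goods → 8.25% → $0.80
Total tax = $0.82 + $2.29 + $0.73 + $1.97 + $0.80 = $6.61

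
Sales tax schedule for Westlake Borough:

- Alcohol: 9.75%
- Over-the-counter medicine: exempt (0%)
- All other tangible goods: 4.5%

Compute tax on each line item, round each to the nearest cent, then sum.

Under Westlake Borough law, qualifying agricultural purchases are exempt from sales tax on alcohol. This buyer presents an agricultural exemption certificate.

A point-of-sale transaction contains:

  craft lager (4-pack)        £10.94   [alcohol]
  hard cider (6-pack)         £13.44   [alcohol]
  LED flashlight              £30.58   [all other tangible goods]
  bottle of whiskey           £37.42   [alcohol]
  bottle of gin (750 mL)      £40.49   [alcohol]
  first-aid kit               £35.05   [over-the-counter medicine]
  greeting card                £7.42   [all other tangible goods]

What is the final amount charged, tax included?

Craft lager (4-pack) £10.94: alcohol, buyer-exempt → 0% → £0.00
Hard cider (6-pack) £13.44: alcohol, buyer-exempt → 0% → £0.00
LED flashlight £30.58: all other tangible goods → 4.5% → £1.38
Bottle of whiskey £37.42: alcohol, buyer-exempt → 0% → £0.00
Bottle of gin (750 mL) £40.49: alcohol, buyer-exempt → 0% → £0.00
First-aid kit £35.05: over-the-counter medicine → 0% → £0.00
Greeting card £7.42: all other tangible goods → 4.5% → £0.33
Subtotal = £175.34; tax = £1.71; total due = £177.05

£177.05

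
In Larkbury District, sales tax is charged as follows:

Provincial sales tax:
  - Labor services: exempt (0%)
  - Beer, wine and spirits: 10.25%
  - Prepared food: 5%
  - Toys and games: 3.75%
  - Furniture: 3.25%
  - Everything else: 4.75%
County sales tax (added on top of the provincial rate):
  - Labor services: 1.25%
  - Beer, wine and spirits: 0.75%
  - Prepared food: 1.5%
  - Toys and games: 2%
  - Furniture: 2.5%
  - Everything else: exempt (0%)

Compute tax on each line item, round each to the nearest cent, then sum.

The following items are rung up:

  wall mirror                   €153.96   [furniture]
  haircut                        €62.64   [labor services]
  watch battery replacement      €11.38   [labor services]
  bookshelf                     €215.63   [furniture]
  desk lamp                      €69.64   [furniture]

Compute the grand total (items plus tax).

€539.42

Wall mirror €153.96: furniture → 3.25% + 2.5% county = 5.75% → €8.85
Haircut €62.64: labor services → 0% + 1.25% county = 1.25% → €0.78
Watch battery replacement €11.38: labor services → 0% + 1.25% county = 1.25% → €0.14
Bookshelf €215.63: furniture → 3.25% + 2.5% county = 5.75% → €12.40
Desk lamp €69.64: furniture → 3.25% + 2.5% county = 5.75% → €4.00
Subtotal = €513.25; tax = €26.17; total due = €539.42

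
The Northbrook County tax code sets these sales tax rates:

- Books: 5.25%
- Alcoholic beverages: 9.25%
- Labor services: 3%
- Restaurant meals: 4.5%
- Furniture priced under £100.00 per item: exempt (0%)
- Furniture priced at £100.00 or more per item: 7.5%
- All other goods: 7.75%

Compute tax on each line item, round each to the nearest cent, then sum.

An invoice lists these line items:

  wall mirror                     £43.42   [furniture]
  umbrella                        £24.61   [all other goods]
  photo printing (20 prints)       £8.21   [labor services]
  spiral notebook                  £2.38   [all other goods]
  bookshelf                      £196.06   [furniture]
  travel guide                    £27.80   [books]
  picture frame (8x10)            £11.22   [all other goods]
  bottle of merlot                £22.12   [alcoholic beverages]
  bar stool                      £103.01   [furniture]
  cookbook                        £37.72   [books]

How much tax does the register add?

Wall mirror £43.42: furniture, under £100.00 → 0% → £0.00
Umbrella £24.61: all other goods → 7.75% → £1.91
Photo printing (20 prints) £8.21: labor services → 3% → £0.25
Spiral notebook £2.38: all other goods → 7.75% → £0.18
Bookshelf £196.06: furniture, £100.00 or more → 7.5% → £14.70
Travel guide £27.80: books → 5.25% → £1.46
Picture frame (8x10) £11.22: all other goods → 7.75% → £0.87
Bottle of merlot £22.12: alcoholic beverages → 9.25% → £2.05
Bar stool £103.01: furniture, £100.00 or more → 7.5% → £7.73
Cookbook £37.72: books → 5.25% → £1.98
Total tax = £1.91 + £0.25 + £0.18 + £14.70 + £1.46 + £0.87 + £2.05 + £7.73 + £1.98 = £31.13

£31.13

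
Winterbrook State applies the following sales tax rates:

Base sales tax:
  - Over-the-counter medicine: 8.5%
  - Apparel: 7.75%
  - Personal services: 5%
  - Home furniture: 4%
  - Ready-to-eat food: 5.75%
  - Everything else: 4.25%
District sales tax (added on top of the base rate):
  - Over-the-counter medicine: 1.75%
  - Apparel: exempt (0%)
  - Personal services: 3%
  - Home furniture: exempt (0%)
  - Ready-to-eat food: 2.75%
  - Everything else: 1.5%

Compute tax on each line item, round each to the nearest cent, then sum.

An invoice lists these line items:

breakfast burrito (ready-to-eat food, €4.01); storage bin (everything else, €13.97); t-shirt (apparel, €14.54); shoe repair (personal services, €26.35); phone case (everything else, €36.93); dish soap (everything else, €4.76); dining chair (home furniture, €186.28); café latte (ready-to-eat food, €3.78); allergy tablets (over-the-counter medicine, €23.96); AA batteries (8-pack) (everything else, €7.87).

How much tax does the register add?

Breakfast burrito €4.01: ready-to-eat food → 5.75% + 2.75% district = 8.5% → €0.34
Storage bin €13.97: everything else → 4.25% + 1.5% district = 5.75% → €0.80
T-shirt €14.54: apparel → 7.75% + 0% district = 7.75% → €1.13
Shoe repair €26.35: personal services → 5% + 3% district = 8% → €2.11
Phone case €36.93: everything else → 4.25% + 1.5% district = 5.75% → €2.12
Dish soap €4.76: everything else → 4.25% + 1.5% district = 5.75% → €0.27
Dining chair €186.28: home furniture → 4% + 0% district = 4% → €7.45
Café latte €3.78: ready-to-eat food → 5.75% + 2.75% district = 8.5% → €0.32
Allergy tablets €23.96: over-the-counter medicine → 8.5% + 1.75% district = 10.25% → €2.46
AA batteries (8-pack) €7.87: everything else → 4.25% + 1.5% district = 5.75% → €0.45
Total tax = €0.34 + €0.80 + €1.13 + €2.11 + €2.12 + €0.27 + €7.45 + €0.32 + €2.46 + €0.45 = €17.45

€17.45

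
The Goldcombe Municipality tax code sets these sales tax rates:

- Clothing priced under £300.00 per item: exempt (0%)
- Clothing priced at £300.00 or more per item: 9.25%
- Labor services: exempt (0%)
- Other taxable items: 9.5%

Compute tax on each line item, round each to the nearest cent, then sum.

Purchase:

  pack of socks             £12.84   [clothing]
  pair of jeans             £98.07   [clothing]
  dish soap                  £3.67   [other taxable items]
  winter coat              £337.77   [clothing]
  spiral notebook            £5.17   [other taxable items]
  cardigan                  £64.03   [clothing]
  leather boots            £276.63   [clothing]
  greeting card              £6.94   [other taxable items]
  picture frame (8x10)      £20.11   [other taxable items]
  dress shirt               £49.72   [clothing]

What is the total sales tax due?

Pack of socks £12.84: clothing, under £300.00 → 0% → £0.00
Pair of jeans £98.07: clothing, under £300.00 → 0% → £0.00
Dish soap £3.67: other taxable items → 9.5% → £0.35
Winter coat £337.77: clothing, £300.00 or more → 9.25% → £31.24
Spiral notebook £5.17: other taxable items → 9.5% → £0.49
Cardigan £64.03: clothing, under £300.00 → 0% → £0.00
Leather boots £276.63: clothing, under £300.00 → 0% → £0.00
Greeting card £6.94: other taxable items → 9.5% → £0.66
Picture frame (8x10) £20.11: other taxable items → 9.5% → £1.91
Dress shirt £49.72: clothing, under £300.00 → 0% → £0.00
Total tax = £0.35 + £31.24 + £0.49 + £0.66 + £1.91 = £34.65

£34.65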